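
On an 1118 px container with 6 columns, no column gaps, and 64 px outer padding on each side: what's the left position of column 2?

229 px

Take off 128 px of margins, leaving 990 px.
990 / 6 = 165 px per column.
Each column+gutter stride is 165 px; 1 of them past the 64 px margin is 64 + 165 = 229 px.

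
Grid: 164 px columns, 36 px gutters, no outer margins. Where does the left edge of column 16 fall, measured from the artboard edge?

3000 px

No margin, so column 16 starts at 15·(column + gutter) = 15·200 = 3000 px.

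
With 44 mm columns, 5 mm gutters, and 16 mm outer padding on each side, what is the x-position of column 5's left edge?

Before column 5: the margin + 4 columns + 4 gutters.
Offset = 16 + 4·(44 + 5) = 16 + 196 = 212 mm.

212 mm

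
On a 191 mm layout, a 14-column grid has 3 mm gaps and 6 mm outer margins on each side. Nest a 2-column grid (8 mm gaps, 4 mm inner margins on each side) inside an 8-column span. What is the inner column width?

42.5 mm

Take off 12 mm of margins, leaving 179 mm.
179 − 13·3 = 140; ÷14 gives c = 10 mm.
8 columns plus 7 gaps: 80 + 21 = 101 mm.
Inner content = 101 − 2·4 = 93 mm.
93 − 1·8 = 85; ÷2 gives d = 42.5 mm.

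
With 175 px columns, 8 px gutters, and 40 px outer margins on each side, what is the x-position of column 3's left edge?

Column 3 starts at margin + 2·(column + gutter) = 40 + 2·183 = 406 px.

406 px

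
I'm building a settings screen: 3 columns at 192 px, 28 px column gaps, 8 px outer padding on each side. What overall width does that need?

Layout = 2·8 + 3·192 + 2·28 = 16 + 576 + 56 = 648 px.

648 px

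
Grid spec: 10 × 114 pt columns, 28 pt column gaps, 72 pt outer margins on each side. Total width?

Adding margins, columns and gutters: 144 + 1140 + 252 = 1536 pt.

1536 pt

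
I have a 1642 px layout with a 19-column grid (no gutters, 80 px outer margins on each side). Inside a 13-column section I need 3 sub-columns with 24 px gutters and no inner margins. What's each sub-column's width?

322 px

Subtract both margins: 1642 − 2·80 = 1482 px.
19c = 1482 → c = 78 px.
13-column span = 13·78 = 1014 px.
Subtracting 2 gutters of 24 leaves 966 for 3 columns, so d = 322 px.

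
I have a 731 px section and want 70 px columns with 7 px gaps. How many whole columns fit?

Each extra column adds 70 + 7 = 77 px.
(731 + 7) / 77 = 9.58, so 9 columns fit.

9 columns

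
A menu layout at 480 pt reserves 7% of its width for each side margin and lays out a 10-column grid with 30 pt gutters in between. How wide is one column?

14.28 pt

480 × (1 − 2·7%) = 480 × 86% = 412.8 pt for the columns.
Subtracting 9 gutters of 30 leaves 142.8 for 10 columns, so c = 14.28 pt.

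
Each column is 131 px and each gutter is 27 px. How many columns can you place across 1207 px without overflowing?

7 columns

Each extra column adds 131 + 27 = 158 px.
(1207 + 27) / 158 = 7.81, so 7 columns fit.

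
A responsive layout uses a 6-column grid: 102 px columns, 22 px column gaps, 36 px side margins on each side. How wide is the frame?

794 px

Frame = 2·36 + 6·102 + 5·22 = 72 + 612 + 110 = 794 px.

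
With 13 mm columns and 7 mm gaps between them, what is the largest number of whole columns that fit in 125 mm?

k columns need k·13 + (k−1)·7 = k·20 − 7.
k·20 − 7 ≤ 125 → k ≤ 132 / 20 ≈ 6.60, so k = 6.

6 columns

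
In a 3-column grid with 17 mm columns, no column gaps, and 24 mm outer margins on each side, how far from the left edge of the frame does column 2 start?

Column 2 starts at margin + 1·(column + gutter) = 24 + 1·17 = 41 mm.

41 mm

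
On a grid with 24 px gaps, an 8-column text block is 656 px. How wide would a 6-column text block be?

Subtracting 7 gaps of 24 leaves 488 for 8 columns, so c = 61 px.
6 columns plus 5 gaps: 366 + 120 = 486 px.

486 px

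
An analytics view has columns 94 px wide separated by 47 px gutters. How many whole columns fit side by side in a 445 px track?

k columns need k·94 + (k−1)·47 = k·141 − 47.
k·141 − 47 ≤ 445 → k ≤ 492 / 141 ≈ 3.49, so k = 3.

3 columns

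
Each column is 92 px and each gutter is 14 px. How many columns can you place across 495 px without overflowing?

4 columns

Each extra column adds 92 + 14 = 106 px.
(495 + 14) / 106 = 4.80, so 4 columns fit.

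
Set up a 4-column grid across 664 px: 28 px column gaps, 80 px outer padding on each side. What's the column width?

Inside the margins: 664 − 160 = 504 px.
Subtracting 3 column gaps of 28 leaves 420 for 4 columns, so c = 105 px.

105 px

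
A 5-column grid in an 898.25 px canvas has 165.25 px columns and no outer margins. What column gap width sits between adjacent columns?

18 px

5·165.25 + 4g = 898.25 → 4g = 72 → g = 18 px.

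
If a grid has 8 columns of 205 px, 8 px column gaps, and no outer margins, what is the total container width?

1696 px

Total width: 8·205 + 7·8 = 1696 px.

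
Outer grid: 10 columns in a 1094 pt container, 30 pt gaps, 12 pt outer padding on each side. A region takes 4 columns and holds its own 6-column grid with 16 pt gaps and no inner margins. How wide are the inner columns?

Inside the margins: 1094 − 24 = 1070 pt.
10c + 9·30 = 1070 → 10c = 800 → c = 80 pt.
4-column span = 4·80 + 3·30 = 410 pt.
6 columns + 5 gaps: 6d + 5·16 = 410.
6d = 410 − 80 = 330, so d = 55 pt.

55 pt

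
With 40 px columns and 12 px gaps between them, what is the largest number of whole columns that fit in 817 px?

15 columns

k columns need k·40 + (k−1)·12 = k·52 − 12.
k·52 − 12 ≤ 817 → k ≤ 829 / 52 ≈ 15.94, so k = 15.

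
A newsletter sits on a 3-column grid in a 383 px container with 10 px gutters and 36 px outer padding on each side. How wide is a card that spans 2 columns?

204 px

Inside the margins: 383 − 72 = 311 px.
3 columns + 2 gutters: 3c + 2·10 = 311.
3c = 311 − 20 = 291, so c = 97 px.
2 columns plus 1 gutter: 194 + 10 = 204 px.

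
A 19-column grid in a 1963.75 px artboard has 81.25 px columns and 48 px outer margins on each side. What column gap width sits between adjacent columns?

Inside the margins: 1963.75 − 96 = 1867.75 px.
Columns use 1543.75 px, leaving 324 px across 18 column gaps = 18 px each.

18 px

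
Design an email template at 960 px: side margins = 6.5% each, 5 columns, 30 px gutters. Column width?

143.04 px

Margins: 6.5% × 960 = 62.4 px each, so content = 960 − 124.8 = 835.2 px.
835.2 − 4·30 = 715.2; ÷5 gives c = 143.04 px.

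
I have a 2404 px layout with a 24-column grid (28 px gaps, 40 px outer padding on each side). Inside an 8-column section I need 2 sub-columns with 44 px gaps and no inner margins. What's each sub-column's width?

356 px

Inside the margins: 2404 − 80 = 2324 px.
24 columns + 23 gaps: 24c + 23·28 = 2324.
24c = 2324 − 644 = 1680, so c = 70 px.
8 columns plus 7 gaps: 560 + 196 = 756 px.
Subtracting 1 gap of 44 leaves 712 for 2 columns, so d = 356 px.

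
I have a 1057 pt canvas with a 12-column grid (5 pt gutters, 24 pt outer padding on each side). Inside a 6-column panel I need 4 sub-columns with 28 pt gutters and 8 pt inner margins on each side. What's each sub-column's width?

100.5 pt

Take off 48 pt of margins, leaving 1009 pt.
1009 − 11·5 = 954; ÷12 gives c = 79.5 pt.
6-column span = 6·79.5 + 5·5 = 502 pt.
Inner content = 502 − 2·8 = 486 pt.
4d + 3·28 = 486 → 4d = 402 → d = 100.5 pt.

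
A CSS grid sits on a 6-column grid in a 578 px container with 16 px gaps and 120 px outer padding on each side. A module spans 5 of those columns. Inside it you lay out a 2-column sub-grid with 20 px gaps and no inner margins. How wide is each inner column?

Outer content = 578 − 2·120 = 338 px.
338 − 5·16 = 258; ÷6 gives c = 43 px.
5-column span = 5·43 + 4·16 = 279 px.
2 columns + 1 gap: 2d + 1·20 = 279.
2d = 279 − 20 = 259, so d = 129.5 px.

129.5 px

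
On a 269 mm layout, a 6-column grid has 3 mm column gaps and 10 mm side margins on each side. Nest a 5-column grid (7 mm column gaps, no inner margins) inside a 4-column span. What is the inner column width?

Outer content = 269 − 2·10 = 249 mm.
249 − 5·3 = 234; ÷6 gives c = 39 mm.
4-column span = 4·39 + 3·3 = 165 mm.
165 − 4·7 = 137; ÷5 gives d = 27.4 mm.

27.4 mm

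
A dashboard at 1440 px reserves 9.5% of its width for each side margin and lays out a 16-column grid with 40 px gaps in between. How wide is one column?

Each margin = 9.5% of 1440 = 136.8 px; content = 1440 − 2·136.8 = 1166.4 px.
1166.4 − 15·40 = 566.4; ÷16 gives c = 35.4 px.

35.4 px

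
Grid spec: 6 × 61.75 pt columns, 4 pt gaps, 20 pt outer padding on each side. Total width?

430.5 pt

Canvas = 2·20 + 6·61.75 + 5·4 = 40 + 370.5 + 20 = 430.5 pt.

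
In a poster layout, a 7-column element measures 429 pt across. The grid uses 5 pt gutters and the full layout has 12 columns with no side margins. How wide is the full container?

7 columns + 6 gutters: 7c + 6·5 = 429.
7c = 429 − 30 = 399, so c = 57 pt.
Summing: 684 + 55 = 739 pt.

739 pt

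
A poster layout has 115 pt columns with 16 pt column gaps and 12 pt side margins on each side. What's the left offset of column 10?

1191 pt

Column 10 starts at margin + 9·(column + gutter) = 12 + 9·131 = 1191 pt.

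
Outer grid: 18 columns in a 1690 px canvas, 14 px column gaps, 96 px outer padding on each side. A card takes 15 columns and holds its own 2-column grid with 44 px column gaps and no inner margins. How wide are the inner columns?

601 px

Take off 192 px of margins, leaving 1498 px.
Subtracting 17 column gaps of 14 leaves 1260 for 18 columns, so c = 70 px.
Span of 15: 15·70 + 14·14 = 1050 + 196 = 1246 px.
2d + 1·44 = 1246 → 2d = 1202 → d = 601 px.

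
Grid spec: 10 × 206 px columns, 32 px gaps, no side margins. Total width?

2348 px

Canvas = 10·206 + 9·32 = 2060 + 288 = 2348 px.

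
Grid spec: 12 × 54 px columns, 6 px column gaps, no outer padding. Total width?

Artboard = 12·54 + 11·6 = 648 + 66 = 714 px.

714 px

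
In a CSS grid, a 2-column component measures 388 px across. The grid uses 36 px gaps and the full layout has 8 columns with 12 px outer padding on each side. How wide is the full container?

1684 px

Subtracting 1 gap of 36 leaves 352 for 2 columns, so c = 176 px.
Adding margins, columns and gutters: 24 + 1408 + 252 = 1684 px.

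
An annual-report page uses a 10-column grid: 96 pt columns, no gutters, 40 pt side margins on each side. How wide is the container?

1040 pt

Total width: 2·40 + 10·96 = 1040 pt.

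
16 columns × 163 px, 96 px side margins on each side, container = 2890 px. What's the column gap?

Content width = 2890 − 2·96 = 2698 px.
16·163 + 15g = 2698 → 15g = 90 → g = 6 px.

6 px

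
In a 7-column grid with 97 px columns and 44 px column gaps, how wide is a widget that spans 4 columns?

4 columns plus 3 column gaps: 388 + 132 = 520 px.

520 px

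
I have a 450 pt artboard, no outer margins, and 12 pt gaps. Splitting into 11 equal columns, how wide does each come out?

11 columns + 10 gaps: 11c + 10·12 = 450.
11c = 450 − 120 = 330, so c = 30 pt.

30 pt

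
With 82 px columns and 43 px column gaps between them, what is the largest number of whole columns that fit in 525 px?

Each extra column adds 82 + 43 = 125 px.
(525 + 43) / 125 = 4.54, so 4 columns fit.

4 columns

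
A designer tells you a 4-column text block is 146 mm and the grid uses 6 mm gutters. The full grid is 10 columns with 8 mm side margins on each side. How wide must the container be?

146 − 3·6 = 128; ÷4 gives c = 32 mm.
Total width: 2·8 + 10·32 + 9·6 = 390 mm.

390 mm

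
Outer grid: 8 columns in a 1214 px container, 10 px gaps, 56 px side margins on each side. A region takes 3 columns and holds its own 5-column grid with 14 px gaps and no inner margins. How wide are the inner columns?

Take off 112 px of margins, leaving 1102 px.
8c + 7·10 = 1102 → 8c = 1032 → c = 129 px.
3 columns plus 2 gaps: 387 + 20 = 407 px.
407 − 4·14 = 351; ÷5 gives d = 70.2 px.

70.2 px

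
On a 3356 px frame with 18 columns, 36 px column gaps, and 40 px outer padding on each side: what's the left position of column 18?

3168 px

Inside the margins: 3356 − 80 = 3276 px.
18c + 17·36 = 3276 → 18c = 2664 → c = 148 px.
Each column+gutter stride is 184 px; 17 of them past the 40 px margin is 40 + 3128 = 3168 px.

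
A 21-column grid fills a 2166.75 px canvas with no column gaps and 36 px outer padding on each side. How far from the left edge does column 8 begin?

Content = 2166.75 − 2·36 = 2094.75 px.
With no column gaps, each column is 2094.75/21 = 99.75 px.
Column 8 starts at margin + 7·(column + gutter) = 36 + 7·99.75 = 734.25 px.

734.25 px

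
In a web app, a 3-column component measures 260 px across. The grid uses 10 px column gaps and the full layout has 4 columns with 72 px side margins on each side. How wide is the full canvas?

260 − 2·10 = 240; ÷3 gives c = 80 px.
Canvas = 2·72 + 4·80 + 3·10 = 144 + 320 + 30 = 494 px.

494 px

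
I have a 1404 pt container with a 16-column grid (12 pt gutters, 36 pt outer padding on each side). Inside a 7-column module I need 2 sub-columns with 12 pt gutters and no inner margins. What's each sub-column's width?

282 pt

Take off 72 pt of margins, leaving 1332 pt.
16 columns + 15 gutters: 16c + 15·12 = 1332.
16c = 1332 − 180 = 1152, so c = 72 pt.
7-column span = 7·72 + 6·12 = 576 pt.
Subtracting 1 gutter of 12 leaves 564 for 2 columns, so d = 282 pt.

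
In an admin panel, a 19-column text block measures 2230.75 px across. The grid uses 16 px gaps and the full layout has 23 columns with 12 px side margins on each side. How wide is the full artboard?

2727.75 px

19c + 18·16 = 2230.75 → 19c = 1942.75 → c = 102.25 px.
Adding margins, columns and gutters: 24 + 2351.75 + 352 = 2727.75 px.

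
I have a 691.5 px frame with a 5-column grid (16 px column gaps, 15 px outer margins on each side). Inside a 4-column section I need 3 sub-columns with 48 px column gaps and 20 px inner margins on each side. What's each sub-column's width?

Outer content = 691.5 − 2·15 = 661.5 px.
Subtracting 4 column gaps of 16 leaves 597.5 for 5 columns, so c = 119.5 px.
4-column span = 4·119.5 + 3·16 = 526 px.
Inner content = 526 − 2·20 = 486 px.
Subtracting 2 column gaps of 48 leaves 390 for 3 columns, so d = 130 px.

130 px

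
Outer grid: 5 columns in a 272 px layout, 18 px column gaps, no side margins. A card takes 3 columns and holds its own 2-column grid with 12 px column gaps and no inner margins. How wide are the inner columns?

72 px

5c + 4·18 = 272 → 5c = 200 → c = 40 px.
3 columns plus 2 column gaps: 120 + 36 = 156 px.
Subtracting 1 column gap of 12 leaves 144 for 2 columns, so d = 72 px.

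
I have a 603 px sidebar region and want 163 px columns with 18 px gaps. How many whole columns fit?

3 columns

Each extra column adds 163 + 18 = 181 px.
(603 + 18) / 181 = 3.43, so 3 columns fit.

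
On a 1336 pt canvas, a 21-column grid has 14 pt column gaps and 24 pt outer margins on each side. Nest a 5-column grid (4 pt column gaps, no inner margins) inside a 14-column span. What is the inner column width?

Subtract both margins: 1336 − 2·24 = 1288 pt.
Subtracting 20 column gaps of 14 leaves 1008 for 21 columns, so c = 48 pt.
14 columns plus 13 column gaps: 672 + 182 = 854 pt.
5d + 4·4 = 854 → 5d = 838 → d = 167.6 pt.

167.6 pt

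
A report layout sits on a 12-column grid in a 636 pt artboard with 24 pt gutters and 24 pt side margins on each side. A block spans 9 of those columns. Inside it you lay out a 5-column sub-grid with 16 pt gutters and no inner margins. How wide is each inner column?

74.2 pt

Subtract both margins: 636 − 2·24 = 588 pt.
Subtracting 11 gutters of 24 leaves 324 for 12 columns, so c = 27 pt.
9-column span = 9·27 + 8·24 = 435 pt.
5 columns + 4 gutters: 5d + 4·16 = 435.
5d = 435 − 64 = 371, so d = 74.2 pt.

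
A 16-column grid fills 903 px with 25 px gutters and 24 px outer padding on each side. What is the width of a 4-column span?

Inside the margins: 903 − 48 = 855 px.
Subtracting 15 gutters of 25 leaves 480 for 16 columns, so c = 30 px.
4-column span = 4·30 + 3·25 = 195 px.

195 px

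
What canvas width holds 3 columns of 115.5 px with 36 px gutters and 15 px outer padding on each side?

448.5 px

Total width: 2·15 + 3·115.5 + 2·36 = 448.5 px.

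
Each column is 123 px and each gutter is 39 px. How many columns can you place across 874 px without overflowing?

Each extra column adds 123 + 39 = 162 px.
(874 + 39) / 162 = 5.64, so 5 columns fit.

5 columns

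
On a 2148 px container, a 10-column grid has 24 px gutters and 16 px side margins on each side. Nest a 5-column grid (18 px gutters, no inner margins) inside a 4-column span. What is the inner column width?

Subtract both margins: 2148 − 2·16 = 2116 px.
2116 − 9·24 = 1900; ÷10 gives c = 190 px.
Span of 4: 4·190 + 3·24 = 760 + 72 = 832 px.
5d + 4·18 = 832 → 5d = 760 → d = 152 px.

152 px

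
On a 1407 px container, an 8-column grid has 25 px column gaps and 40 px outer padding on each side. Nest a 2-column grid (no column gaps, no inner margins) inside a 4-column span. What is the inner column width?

Inside the margins: 1407 − 80 = 1327 px.
8 columns + 7 column gaps: 8c + 7·25 = 1327.
8c = 1327 − 175 = 1152, so c = 144 px.
Span of 4: 4·144 + 3·25 = 576 + 75 = 651 px.
651 / 2 = 325.5 px per column.

325.5 px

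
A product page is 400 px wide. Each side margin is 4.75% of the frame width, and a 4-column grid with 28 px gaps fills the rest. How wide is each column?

Each margin = 4.75% of 400 = 19 px; content = 400 − 2·19 = 362 px.
362 − 3·28 = 278; ÷4 gives c = 69.5 px.

69.5 px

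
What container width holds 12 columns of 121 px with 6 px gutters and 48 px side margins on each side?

Adding margins, columns and gutters: 96 + 1452 + 66 = 1614 px.

1614 px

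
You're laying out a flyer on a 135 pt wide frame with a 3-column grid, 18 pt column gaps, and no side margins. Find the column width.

33 pt

135 − 2·18 = 99; ÷3 gives c = 33 pt.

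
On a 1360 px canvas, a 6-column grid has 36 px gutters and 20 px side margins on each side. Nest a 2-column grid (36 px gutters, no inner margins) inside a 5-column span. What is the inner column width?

Inside the margins: 1360 − 40 = 1320 px.
Subtracting 5 gutters of 36 leaves 1140 for 6 columns, so c = 190 px.
Span of 5: 5·190 + 4·36 = 950 + 144 = 1094 px.
1094 − 1·36 = 1058; ÷2 gives d = 529 px.

529 px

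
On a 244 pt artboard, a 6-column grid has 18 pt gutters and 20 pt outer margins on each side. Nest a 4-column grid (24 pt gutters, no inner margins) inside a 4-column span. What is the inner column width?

Outer content = 244 − 2·20 = 204 pt.
Subtracting 5 gutters of 18 leaves 114 for 6 columns, so c = 19 pt.
4-column span = 4·19 + 3·18 = 130 pt.
130 − 3·24 = 58; ÷4 gives d = 14.5 pt.

14.5 pt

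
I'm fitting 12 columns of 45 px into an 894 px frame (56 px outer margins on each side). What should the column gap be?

22 px

Take off 112 px of margins, leaving 782 px.
Columns use 540 px, leaving 242 px across 11 column gaps = 22 px each.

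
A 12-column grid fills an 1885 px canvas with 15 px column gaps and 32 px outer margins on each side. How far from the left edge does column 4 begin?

Subtract both margins: 1885 − 2·32 = 1821 px.
1821 − 11·15 = 1656; ÷12 gives c = 138 px.
Column 4 starts at margin + 3·(column + gutter) = 32 + 3·153 = 491 px.

491 px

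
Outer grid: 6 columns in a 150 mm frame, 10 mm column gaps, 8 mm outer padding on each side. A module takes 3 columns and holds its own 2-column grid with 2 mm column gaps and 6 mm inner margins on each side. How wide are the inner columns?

Take off 16 mm of margins, leaving 134 mm.
Subtracting 5 column gaps of 10 leaves 84 for 6 columns, so c = 14 mm.
3-column span = 3·14 + 2·10 = 62 mm.
Inner content = 62 − 2·6 = 50 mm.
2d + 1·2 = 50 → 2d = 48 → d = 24 mm.

24 mm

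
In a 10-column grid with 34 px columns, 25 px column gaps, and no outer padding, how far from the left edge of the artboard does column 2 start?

59 px

Each column+gutter stride is 59 px; with no margin, 1 of them is 59 px.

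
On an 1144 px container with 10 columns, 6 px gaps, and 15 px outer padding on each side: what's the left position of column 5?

463 px

Take off 30 px of margins, leaving 1114 px.
10 columns + 9 gaps: 10c + 9·6 = 1114.
10c = 1114 − 54 = 1060, so c = 106 px.
Column 5 starts at margin + 4·(column + gutter) = 15 + 4·112 = 463 px.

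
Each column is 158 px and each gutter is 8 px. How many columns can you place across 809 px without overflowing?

4 columns

k columns need k·158 + (k−1)·8 = k·166 − 8.
k·166 − 8 ≤ 809 → k ≤ 817 / 166 ≈ 4.92, so k = 4.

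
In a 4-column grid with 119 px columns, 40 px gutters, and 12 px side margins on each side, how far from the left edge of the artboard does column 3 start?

330 px

Before column 3: the margin + 2 columns + 2 gutters.
Offset = 12 + 2·(119 + 40) = 12 + 318 = 330 px.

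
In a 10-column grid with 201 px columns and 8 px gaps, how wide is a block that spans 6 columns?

1246 px

6 columns plus 5 gaps: 1206 + 40 = 1246 px.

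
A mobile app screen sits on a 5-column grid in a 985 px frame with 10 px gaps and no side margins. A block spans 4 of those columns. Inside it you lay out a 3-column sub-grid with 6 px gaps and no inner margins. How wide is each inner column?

258 px

985 − 4·10 = 945; ÷5 gives c = 189 px.
4 columns plus 3 gaps: 756 + 30 = 786 px.
786 − 2·6 = 774; ÷3 gives d = 258 px.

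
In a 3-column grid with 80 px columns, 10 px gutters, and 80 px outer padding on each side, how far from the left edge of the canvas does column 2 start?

170 px

Each column+gutter stride is 90 px; 1 of them past the 80 px margin is 80 + 90 = 170 px.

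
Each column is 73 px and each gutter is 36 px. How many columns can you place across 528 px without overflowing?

5 columns

Each extra column adds 73 + 36 = 109 px.
(528 + 36) / 109 = 5.17, so 5 columns fit.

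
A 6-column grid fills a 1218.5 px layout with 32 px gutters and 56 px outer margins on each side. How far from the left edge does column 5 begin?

Take off 112 px of margins, leaving 1106.5 px.
6c + 5·32 = 1106.5 → 6c = 946.5 → c = 157.75 px.
Column 5 starts at margin + 4·(column + gutter) = 56 + 4·189.75 = 815 px.

815 px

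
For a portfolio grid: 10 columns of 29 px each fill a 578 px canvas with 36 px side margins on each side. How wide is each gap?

24 px

Content width = 578 − 2·36 = 506 px.
10·29 + 9g = 506 → 9g = 216 → g = 24 px.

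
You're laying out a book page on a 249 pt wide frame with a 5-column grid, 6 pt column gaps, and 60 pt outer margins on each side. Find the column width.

Content width = 249 − 2·60 = 129 pt.
5c + 4·6 = 129 → 5c = 105 → c = 21 pt.

21 pt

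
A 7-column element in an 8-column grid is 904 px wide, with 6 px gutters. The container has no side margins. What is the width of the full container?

7 columns + 6 gutters: 7c + 6·6 = 904.
7c = 904 − 36 = 868, so c = 124 px.
Summing: 992 + 42 = 1034 px.

1034 px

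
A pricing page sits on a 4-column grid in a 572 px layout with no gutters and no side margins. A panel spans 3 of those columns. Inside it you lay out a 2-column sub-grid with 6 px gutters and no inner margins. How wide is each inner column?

572 / 4 = 143 px per column.
3-column span = 3·143 = 429 px.
Subtracting 1 gutter of 6 leaves 423 for 2 columns, so d = 211.5 px.

211.5 px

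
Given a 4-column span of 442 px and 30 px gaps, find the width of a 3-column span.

324 px

4 columns + 3 gaps: 4c + 3·30 = 442.
4c = 442 − 90 = 352, so c = 88 px.
Span of 3: 3·88 + 2·30 = 264 + 60 = 324 px.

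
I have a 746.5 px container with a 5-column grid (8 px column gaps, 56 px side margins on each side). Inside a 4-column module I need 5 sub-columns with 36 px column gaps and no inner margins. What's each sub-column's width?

Outer content = 746.5 − 2·56 = 634.5 px.
5 columns + 4 column gaps: 5c + 4·8 = 634.5.
5c = 634.5 − 32 = 602.5, so c = 120.5 px.
4-column span = 4·120.5 + 3·8 = 506 px.
5 columns + 4 column gaps: 5d + 4·36 = 506.
5d = 506 − 144 = 362, so d = 72.4 px.

72.4 px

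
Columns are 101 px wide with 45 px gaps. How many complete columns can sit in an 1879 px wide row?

k columns need k·101 + (k−1)·45 = k·146 − 45.
k·146 − 45 ≤ 1879 → k ≤ 1924 / 146 ≈ 13.18, so k = 13.

13 columns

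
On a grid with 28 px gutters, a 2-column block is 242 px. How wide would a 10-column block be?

2c + 1·28 = 242 → 2c = 214 → c = 107 px.
10-column span = 10·107 + 9·28 = 1322 px.

1322 px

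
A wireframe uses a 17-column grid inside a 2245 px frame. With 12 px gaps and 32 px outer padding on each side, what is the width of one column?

Subtract both margins: 2245 − 2·32 = 2181 px.
17c + 16·12 = 2181 → 17c = 1989 → c = 117 px.

117 px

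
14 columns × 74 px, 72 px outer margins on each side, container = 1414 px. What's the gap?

Inside the margins: 1414 − 144 = 1270 px.
Columns use 1036 px, leaving 234 px across 13 gaps = 18 px each.

18 px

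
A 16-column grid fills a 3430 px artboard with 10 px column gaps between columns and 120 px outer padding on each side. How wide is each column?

190 px

Content width = 3430 − 2·120 = 3190 px.
16 columns + 15 column gaps: 16c + 15·10 = 3190.
16c = 3190 − 150 = 3040, so c = 190 px.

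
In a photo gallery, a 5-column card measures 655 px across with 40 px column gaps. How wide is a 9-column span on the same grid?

5c + 4·40 = 655 → 5c = 495 → c = 99 px.
9 columns plus 8 column gaps: 891 + 320 = 1211 px.

1211 px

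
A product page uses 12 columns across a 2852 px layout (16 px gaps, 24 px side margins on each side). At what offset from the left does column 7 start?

Subtract both margins: 2852 − 2·24 = 2804 px.
12 columns + 11 gaps: 12c + 11·16 = 2804.
12c = 2804 − 176 = 2628, so c = 219 px.
Each column+gutter stride is 235 px; 6 of them past the 24 px margin is 24 + 1410 = 1434 px.

1434 px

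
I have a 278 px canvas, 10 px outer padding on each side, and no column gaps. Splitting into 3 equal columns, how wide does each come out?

86 px

Inside the margins: 278 − 20 = 258 px.
258 / 3 = 86 px per column.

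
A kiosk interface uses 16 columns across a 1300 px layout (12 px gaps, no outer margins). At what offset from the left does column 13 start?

16c + 15·12 = 1300 → 16c = 1120 → c = 70 px.
No margin, so column 13 starts at 12·(column + gutter) = 12·82 = 984 px.

984 px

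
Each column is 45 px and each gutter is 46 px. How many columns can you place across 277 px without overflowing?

3 columns

3 columns: 3·45 + 2·46 = 227 px ≤ 277.
4 columns: 318 px > 277. So 3.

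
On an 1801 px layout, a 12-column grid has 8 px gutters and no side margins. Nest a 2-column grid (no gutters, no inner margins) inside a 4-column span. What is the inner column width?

297.5 px

12c + 11·8 = 1801 → 12c = 1713 → c = 142.75 px.
4 columns plus 3 gutters: 571 + 24 = 595 px.
2d = 595 → d = 297.5 px.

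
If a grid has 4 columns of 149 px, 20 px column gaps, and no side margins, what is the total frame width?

Summing: 596 + 60 = 656 px.

656 px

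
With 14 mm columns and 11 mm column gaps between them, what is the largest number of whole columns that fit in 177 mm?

7 columns

Each extra column adds 14 + 11 = 25 mm.
(177 + 11) / 25 = 7.52, so 7 columns fit.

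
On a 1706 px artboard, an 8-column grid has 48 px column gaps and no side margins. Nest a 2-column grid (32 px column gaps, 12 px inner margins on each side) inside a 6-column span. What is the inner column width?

8 columns + 7 column gaps: 8c + 7·48 = 1706.
8c = 1706 − 336 = 1370, so c = 171.25 px.
6 columns plus 5 column gaps: 1027.5 + 240 = 1267.5 px.
Inner content = 1267.5 − 2·12 = 1243.5 px.
2d + 1·32 = 1243.5 → 2d = 1211.5 → d = 605.75 px.

605.75 px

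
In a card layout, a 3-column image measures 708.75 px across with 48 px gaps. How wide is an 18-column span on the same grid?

Subtracting 2 gaps of 48 leaves 612.75 for 3 columns, so c = 204.25 px.
Span of 18: 18·204.25 + 17·48 = 3676.5 + 816 = 4492.5 px.

4492.5 px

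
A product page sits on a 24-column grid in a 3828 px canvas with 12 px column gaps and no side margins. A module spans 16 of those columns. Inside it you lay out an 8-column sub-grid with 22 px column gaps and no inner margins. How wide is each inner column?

299.25 px

Subtracting 23 column gaps of 12 leaves 3552 for 24 columns, so c = 148 px.
16-column span = 16·148 + 15·12 = 2548 px.
2548 − 7·22 = 2394; ÷8 gives d = 299.25 px.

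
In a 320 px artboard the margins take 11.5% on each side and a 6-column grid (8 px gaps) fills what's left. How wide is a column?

320 × (1 − 2·11.5%) = 320 × 77% = 246.4 px for the columns.
6c + 5·8 = 246.4 → 6c = 206.4 → c = 34.4 px.

34.4 px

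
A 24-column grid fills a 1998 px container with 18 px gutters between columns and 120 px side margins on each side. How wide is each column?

56 px

Take off 240 px of margins, leaving 1758 px.
Subtracting 23 gutters of 18 leaves 1344 for 24 columns, so c = 56 px.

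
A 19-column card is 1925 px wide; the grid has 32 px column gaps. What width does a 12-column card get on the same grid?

1204 px

19 columns + 18 column gaps: 19c + 18·32 = 1925.
19c = 1925 − 576 = 1349, so c = 71 px.
12 columns plus 11 column gaps: 852 + 352 = 1204 px.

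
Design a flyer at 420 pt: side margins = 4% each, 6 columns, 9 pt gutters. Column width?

56.9 pt

420 × (1 − 2·4%) = 420 × 92% = 386.4 pt for the columns.
6c + 5·9 = 386.4 → 6c = 341.4 → c = 56.9 pt.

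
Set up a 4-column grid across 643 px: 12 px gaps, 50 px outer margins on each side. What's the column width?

Inside the margins: 643 − 100 = 543 px.
Subtracting 3 gaps of 12 leaves 507 for 4 columns, so c = 126.75 px.

126.75 px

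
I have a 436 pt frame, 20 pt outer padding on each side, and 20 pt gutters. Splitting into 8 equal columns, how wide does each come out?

32 pt

Content width = 436 − 2·20 = 396 pt.
8 columns + 7 gutters: 8c + 7·20 = 396.
8c = 396 − 140 = 256, so c = 32 pt.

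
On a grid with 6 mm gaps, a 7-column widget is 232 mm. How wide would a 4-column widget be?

130 mm

232 − 6·6 = 196; ÷7 gives c = 28 mm.
4 columns plus 3 gaps: 112 + 18 = 130 mm.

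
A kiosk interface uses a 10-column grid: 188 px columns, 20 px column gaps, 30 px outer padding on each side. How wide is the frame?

2120 px

Frame = 2·30 + 10·188 + 9·20 = 60 + 1880 + 180 = 2120 px.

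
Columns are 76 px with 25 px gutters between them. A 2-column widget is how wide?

177 px

2-column span = 2·76 + 1·25 = 177 px.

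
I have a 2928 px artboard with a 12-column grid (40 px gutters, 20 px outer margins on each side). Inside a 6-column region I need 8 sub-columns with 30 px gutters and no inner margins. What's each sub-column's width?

151.75 px

Take off 40 px of margins, leaving 2888 px.
12c + 11·40 = 2888 → 12c = 2448 → c = 204 px.
6 columns plus 5 gutters: 1224 + 200 = 1424 px.
1424 − 7·30 = 1214; ÷8 gives d = 151.75 px.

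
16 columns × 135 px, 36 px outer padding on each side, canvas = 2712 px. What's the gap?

Content width = 2712 − 2·36 = 2640 px.
16 columns take 16·135 = 2160 px; remaining 480 splits into 15 gaps.
g = 480 / 15 = 32 px.

32 px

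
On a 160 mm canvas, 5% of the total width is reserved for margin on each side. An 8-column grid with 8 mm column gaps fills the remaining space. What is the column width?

Each margin = 5% of 160 = 8 mm; content = 160 − 2·8 = 144 mm.
8 columns + 7 column gaps: 8c + 7·8 = 144.
8c = 144 − 56 = 88, so c = 11 mm.

11 mm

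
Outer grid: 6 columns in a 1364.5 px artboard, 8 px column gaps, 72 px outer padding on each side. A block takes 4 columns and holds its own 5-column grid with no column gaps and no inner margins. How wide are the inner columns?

Outer content = 1364.5 − 2·72 = 1220.5 px.
6c + 5·8 = 1220.5 → 6c = 1180.5 → c = 196.75 px.
Span of 4: 4·196.75 + 3·8 = 787 + 24 = 811 px.
5d = 811 → d = 162.2 px.

162.2 px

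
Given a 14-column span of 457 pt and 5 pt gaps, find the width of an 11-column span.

Subtracting 13 gaps of 5 leaves 392 for 14 columns, so c = 28 pt.
Span of 11: 11·28 + 10·5 = 308 + 50 = 358 pt.

358 pt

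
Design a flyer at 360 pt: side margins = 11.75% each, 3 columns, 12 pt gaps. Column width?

83.8 pt

360 × (1 − 2·11.75%) = 360 × 76.5% = 275.4 pt for the columns.
3 columns + 2 gaps: 3c + 2·12 = 275.4.
3c = 275.4 − 24 = 251.4, so c = 83.8 pt.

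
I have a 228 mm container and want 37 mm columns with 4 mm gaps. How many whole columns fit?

5 columns

Each extra column adds 37 + 4 = 41 mm.
(228 + 4) / 41 = 5.66, so 5 columns fit.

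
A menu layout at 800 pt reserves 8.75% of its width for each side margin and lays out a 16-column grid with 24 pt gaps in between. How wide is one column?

18.75 pt

Each margin = 8.75% of 800 = 70 pt; content = 800 − 2·70 = 660 pt.
16 columns + 15 gaps: 16c + 15·24 = 660.
16c = 660 − 360 = 300, so c = 18.75 pt.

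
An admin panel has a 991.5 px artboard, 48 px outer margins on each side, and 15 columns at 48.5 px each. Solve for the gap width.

Content width = 991.5 − 2·48 = 895.5 px.
Columns use 727.5 px, leaving 168 px across 14 gaps = 12 px each.

12 px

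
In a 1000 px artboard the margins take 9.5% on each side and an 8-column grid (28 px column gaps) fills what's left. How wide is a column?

Each margin = 9.5% of 1000 = 95 px; content = 1000 − 2·95 = 810 px.
Subtracting 7 column gaps of 28 leaves 614 for 8 columns, so c = 76.75 px.

76.75 px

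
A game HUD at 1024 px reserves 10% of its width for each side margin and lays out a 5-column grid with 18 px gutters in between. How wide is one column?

149.44 px

Margins: 10% × 1024 = 102.4 px each, so content = 1024 − 204.8 = 819.2 px.
819.2 − 4·18 = 747.2; ÷5 gives c = 149.44 px.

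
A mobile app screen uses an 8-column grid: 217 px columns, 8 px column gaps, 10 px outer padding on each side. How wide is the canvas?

1812 px

Total width: 2·10 + 8·217 + 7·8 = 1812 px.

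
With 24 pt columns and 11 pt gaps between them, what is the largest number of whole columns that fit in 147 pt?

4 columns

k columns need k·24 + (k−1)·11 = k·35 − 11.
k·35 − 11 ≤ 147 → k ≤ 158 / 35 ≈ 4.51, so k = 4.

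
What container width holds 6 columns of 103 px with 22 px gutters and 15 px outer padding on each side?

758 px

Container = 2·15 + 6·103 + 5·22 = 30 + 618 + 110 = 758 px.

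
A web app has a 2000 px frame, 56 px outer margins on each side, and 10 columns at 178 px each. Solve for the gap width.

12 px

Inside the margins: 2000 − 112 = 1888 px.
10·178 + 9g = 1888 → 9g = 108 → g = 12 px.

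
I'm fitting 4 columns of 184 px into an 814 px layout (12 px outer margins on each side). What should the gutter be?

Content width = 814 − 2·12 = 790 px.
4 columns take 4·184 = 736 px; remaining 54 splits into 3 gutters.
g = 54 / 3 = 18 px.

18 px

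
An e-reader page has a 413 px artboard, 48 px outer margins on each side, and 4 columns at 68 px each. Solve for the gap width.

Subtract both margins: 413 − 2·48 = 317 px.
Columns use 272 px, leaving 45 px across 3 gaps = 15 px each.

15 px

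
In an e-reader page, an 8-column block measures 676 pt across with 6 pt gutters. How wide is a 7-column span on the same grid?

8 columns + 7 gutters: 8c + 7·6 = 676.
8c = 676 − 42 = 634, so c = 79.25 pt.
Span of 7: 7·79.25 + 6·6 = 554.75 + 36 = 590.75 pt.

590.75 pt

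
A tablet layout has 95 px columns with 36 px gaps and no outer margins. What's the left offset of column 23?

2882 px

Each column+gutter stride is 131 px; with no margin, 22 of them is 2882 px.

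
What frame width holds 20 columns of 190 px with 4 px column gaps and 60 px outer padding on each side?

3996 px

Frame = 2·60 + 20·190 + 19·4 = 120 + 3800 + 76 = 3996 px.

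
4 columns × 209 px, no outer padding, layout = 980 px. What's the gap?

48 px

Columns use 836 px, leaving 144 px across 3 gaps = 48 px each.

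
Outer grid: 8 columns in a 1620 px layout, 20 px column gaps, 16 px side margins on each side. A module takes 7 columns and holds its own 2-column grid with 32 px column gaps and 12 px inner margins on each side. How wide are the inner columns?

665.5 px

Take off 32 px of margins, leaving 1588 px.
8c + 7·20 = 1588 → 8c = 1448 → c = 181 px.
7-column span = 7·181 + 6·20 = 1387 px.
Inner content = 1387 − 2·12 = 1363 px.
2 columns + 1 column gap: 2d + 1·32 = 1363.
2d = 1363 − 32 = 1331, so d = 665.5 px.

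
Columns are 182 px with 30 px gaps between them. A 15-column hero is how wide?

15 columns plus 14 gaps: 2730 + 420 = 3150 px.

3150 px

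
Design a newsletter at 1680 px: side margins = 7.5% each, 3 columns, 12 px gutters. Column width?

Margins: 7.5% × 1680 = 126 px each, so content = 1680 − 252 = 1428 px.
3c + 2·12 = 1428 → 3c = 1404 → c = 468 px.

468 px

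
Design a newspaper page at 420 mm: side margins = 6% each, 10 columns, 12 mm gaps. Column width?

26.16 mm

Margins: 6% × 420 = 25.2 mm each, so content = 420 − 50.4 = 369.6 mm.
Subtracting 9 gaps of 12 leaves 261.6 for 10 columns, so c = 26.16 mm.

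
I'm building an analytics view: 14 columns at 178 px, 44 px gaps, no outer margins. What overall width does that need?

Total width: 14·178 + 13·44 = 3064 px.

3064 px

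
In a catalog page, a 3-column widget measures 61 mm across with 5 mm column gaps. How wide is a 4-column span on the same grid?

83 mm

Subtracting 2 column gaps of 5 leaves 51 for 3 columns, so c = 17 mm.
Span of 4: 4·17 + 3·5 = 68 + 15 = 83 mm.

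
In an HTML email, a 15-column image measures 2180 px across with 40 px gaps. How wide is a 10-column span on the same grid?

15c + 14·40 = 2180 → 15c = 1620 → c = 108 px.
10 columns plus 9 gaps: 1080 + 360 = 1440 px.

1440 px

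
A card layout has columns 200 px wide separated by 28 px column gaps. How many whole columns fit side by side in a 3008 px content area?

k columns need k·200 + (k−1)·28 = k·228 − 28.
k·228 − 28 ≤ 3008 → k ≤ 3036 / 228 ≈ 13.32, so k = 13.

13 columns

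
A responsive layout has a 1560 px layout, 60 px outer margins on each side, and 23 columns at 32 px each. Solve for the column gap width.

Inside the margins: 1560 − 120 = 1440 px.
Columns use 736 px, leaving 704 px across 22 column gaps = 32 px each.

32 px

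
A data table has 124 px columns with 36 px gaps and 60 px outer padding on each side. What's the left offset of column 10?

Each column+gutter stride is 160 px; 9 of them past the 60 px margin is 60 + 1440 = 1500 px.

1500 px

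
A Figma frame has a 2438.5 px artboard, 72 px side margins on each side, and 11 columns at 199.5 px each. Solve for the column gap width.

10 px

Content width = 2438.5 − 2·72 = 2294.5 px.
Columns use 2194.5 px, leaving 100 px across 10 column gaps = 10 px each.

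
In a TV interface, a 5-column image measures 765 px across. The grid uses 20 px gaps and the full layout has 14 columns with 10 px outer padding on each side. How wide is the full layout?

2198 px

Subtracting 4 gaps of 20 leaves 685 for 5 columns, so c = 137 px.
Adding margins, columns and gutters: 20 + 1918 + 260 = 2198 px.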